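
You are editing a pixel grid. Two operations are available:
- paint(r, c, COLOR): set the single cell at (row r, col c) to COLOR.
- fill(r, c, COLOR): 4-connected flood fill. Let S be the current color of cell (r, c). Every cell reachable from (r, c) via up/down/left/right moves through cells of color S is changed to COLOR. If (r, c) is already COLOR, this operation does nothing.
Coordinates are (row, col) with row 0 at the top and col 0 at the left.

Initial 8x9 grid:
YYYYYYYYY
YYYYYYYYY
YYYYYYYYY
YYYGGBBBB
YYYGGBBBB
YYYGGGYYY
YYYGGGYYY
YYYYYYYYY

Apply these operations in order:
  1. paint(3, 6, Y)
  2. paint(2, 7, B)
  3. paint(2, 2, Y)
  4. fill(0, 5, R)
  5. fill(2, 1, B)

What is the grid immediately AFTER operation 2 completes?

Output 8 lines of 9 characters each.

Answer: YYYYYYYYY
YYYYYYYYY
YYYYYYYBY
YYYGGBYBB
YYYGGBBBB
YYYGGGYYY
YYYGGGYYY
YYYYYYYYY

Derivation:
After op 1 paint(3,6,Y):
YYYYYYYYY
YYYYYYYYY
YYYYYYYYY
YYYGGBYBB
YYYGGBBBB
YYYGGGYYY
YYYGGGYYY
YYYYYYYYY
After op 2 paint(2,7,B):
YYYYYYYYY
YYYYYYYYY
YYYYYYYBY
YYYGGBYBB
YYYGGBBBB
YYYGGGYYY
YYYGGGYYY
YYYYYYYYY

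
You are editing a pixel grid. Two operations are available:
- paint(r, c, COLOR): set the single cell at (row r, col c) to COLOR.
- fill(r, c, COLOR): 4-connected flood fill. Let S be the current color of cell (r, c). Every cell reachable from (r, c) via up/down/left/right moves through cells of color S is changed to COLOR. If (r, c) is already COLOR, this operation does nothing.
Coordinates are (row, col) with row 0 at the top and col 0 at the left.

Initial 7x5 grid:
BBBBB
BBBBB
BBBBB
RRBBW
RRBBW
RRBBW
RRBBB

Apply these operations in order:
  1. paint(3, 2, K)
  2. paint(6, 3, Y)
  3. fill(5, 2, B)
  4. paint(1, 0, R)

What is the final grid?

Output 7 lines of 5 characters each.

Answer: BBBBB
RBBBB
BBBBB
RRKBW
RRBBW
RRBBW
RRBYB

Derivation:
After op 1 paint(3,2,K):
BBBBB
BBBBB
BBBBB
RRKBW
RRBBW
RRBBW
RRBBB
After op 2 paint(6,3,Y):
BBBBB
BBBBB
BBBBB
RRKBW
RRBBW
RRBBW
RRBYB
After op 3 fill(5,2,B) [0 cells changed]:
BBBBB
BBBBB
BBBBB
RRKBW
RRBBW
RRBBW
RRBYB
After op 4 paint(1,0,R):
BBBBB
RBBBB
BBBBB
RRKBW
RRBBW
RRBBW
RRBYB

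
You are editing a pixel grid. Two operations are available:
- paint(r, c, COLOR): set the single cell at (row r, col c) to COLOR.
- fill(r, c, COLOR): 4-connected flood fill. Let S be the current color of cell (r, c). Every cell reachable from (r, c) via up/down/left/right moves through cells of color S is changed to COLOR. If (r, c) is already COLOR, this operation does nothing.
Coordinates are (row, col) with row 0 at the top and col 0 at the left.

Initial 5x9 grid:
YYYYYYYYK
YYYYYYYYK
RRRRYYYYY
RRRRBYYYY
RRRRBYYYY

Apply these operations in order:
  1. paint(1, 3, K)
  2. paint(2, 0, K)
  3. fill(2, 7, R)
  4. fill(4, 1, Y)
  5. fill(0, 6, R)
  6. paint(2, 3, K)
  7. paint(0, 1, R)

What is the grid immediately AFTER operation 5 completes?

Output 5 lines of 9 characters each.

After op 1 paint(1,3,K):
YYYYYYYYK
YYYKYYYYK
RRRRYYYYY
RRRRBYYYY
RRRRBYYYY
After op 2 paint(2,0,K):
YYYYYYYYK
YYYKYYYYK
KRRRYYYYY
RRRRBYYYY
RRRRBYYYY
After op 3 fill(2,7,R) [28 cells changed]:
RRRRRRRRK
RRRKRRRRK
KRRRRRRRR
RRRRBRRRR
RRRRBRRRR
After op 4 fill(4,1,Y) [39 cells changed]:
YYYYYYYYK
YYYKYYYYK
KYYYYYYYY
YYYYBYYYY
YYYYBYYYY
After op 5 fill(0,6,R) [39 cells changed]:
RRRRRRRRK
RRRKRRRRK
KRRRRRRRR
RRRRBRRRR
RRRRBRRRR

Answer: RRRRRRRRK
RRRKRRRRK
KRRRRRRRR
RRRRBRRRR
RRRRBRRRR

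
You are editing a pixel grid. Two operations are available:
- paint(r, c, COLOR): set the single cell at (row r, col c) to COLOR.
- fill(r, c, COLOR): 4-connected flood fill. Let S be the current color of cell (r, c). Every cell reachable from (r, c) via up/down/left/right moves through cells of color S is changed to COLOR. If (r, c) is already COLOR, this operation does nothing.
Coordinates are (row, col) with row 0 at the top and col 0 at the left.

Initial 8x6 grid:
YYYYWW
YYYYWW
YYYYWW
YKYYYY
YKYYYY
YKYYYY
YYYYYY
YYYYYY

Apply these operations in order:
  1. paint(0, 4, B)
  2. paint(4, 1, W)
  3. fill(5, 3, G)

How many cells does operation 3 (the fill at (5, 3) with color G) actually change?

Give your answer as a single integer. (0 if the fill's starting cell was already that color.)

After op 1 paint(0,4,B):
YYYYBW
YYYYWW
YYYYWW
YKYYYY
YKYYYY
YKYYYY
YYYYYY
YYYYYY
After op 2 paint(4,1,W):
YYYYBW
YYYYWW
YYYYWW
YKYYYY
YWYYYY
YKYYYY
YYYYYY
YYYYYY
After op 3 fill(5,3,G) [39 cells changed]:
GGGGBW
GGGGWW
GGGGWW
GKGGGG
GWGGGG
GKGGGG
GGGGGG
GGGGGG

Answer: 39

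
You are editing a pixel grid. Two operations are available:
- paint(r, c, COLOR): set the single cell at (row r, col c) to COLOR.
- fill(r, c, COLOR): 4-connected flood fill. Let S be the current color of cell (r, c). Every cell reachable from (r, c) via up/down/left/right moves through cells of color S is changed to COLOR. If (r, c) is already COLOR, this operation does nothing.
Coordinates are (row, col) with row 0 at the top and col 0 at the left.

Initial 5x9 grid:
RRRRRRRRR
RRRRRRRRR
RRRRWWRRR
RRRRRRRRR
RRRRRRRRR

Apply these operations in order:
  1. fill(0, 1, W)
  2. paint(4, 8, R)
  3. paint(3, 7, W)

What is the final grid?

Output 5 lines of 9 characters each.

After op 1 fill(0,1,W) [43 cells changed]:
WWWWWWWWW
WWWWWWWWW
WWWWWWWWW
WWWWWWWWW
WWWWWWWWW
After op 2 paint(4,8,R):
WWWWWWWWW
WWWWWWWWW
WWWWWWWWW
WWWWWWWWW
WWWWWWWWR
After op 3 paint(3,7,W):
WWWWWWWWW
WWWWWWWWW
WWWWWWWWW
WWWWWWWWW
WWWWWWWWR

Answer: WWWWWWWWW
WWWWWWWWW
WWWWWWWWW
WWWWWWWWW
WWWWWWWWR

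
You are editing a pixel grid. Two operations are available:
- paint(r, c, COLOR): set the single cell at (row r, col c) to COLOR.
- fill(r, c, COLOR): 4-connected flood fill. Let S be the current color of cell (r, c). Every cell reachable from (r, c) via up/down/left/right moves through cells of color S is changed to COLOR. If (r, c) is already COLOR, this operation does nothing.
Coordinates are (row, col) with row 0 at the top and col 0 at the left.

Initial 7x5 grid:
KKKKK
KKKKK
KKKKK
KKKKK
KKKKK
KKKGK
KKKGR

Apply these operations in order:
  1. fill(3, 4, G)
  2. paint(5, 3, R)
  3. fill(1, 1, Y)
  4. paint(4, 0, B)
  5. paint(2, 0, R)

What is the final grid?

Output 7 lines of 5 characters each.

Answer: YYYYY
YYYYY
RYYYY
YYYYY
BYYYY
YYYRY
YYYYR

Derivation:
After op 1 fill(3,4,G) [32 cells changed]:
GGGGG
GGGGG
GGGGG
GGGGG
GGGGG
GGGGG
GGGGR
After op 2 paint(5,3,R):
GGGGG
GGGGG
GGGGG
GGGGG
GGGGG
GGGRG
GGGGR
After op 3 fill(1,1,Y) [33 cells changed]:
YYYYY
YYYYY
YYYYY
YYYYY
YYYYY
YYYRY
YYYYR
After op 4 paint(4,0,B):
YYYYY
YYYYY
YYYYY
YYYYY
BYYYY
YYYRY
YYYYR
After op 5 paint(2,0,R):
YYYYY
YYYYY
RYYYY
YYYYY
BYYYY
YYYRY
YYYYR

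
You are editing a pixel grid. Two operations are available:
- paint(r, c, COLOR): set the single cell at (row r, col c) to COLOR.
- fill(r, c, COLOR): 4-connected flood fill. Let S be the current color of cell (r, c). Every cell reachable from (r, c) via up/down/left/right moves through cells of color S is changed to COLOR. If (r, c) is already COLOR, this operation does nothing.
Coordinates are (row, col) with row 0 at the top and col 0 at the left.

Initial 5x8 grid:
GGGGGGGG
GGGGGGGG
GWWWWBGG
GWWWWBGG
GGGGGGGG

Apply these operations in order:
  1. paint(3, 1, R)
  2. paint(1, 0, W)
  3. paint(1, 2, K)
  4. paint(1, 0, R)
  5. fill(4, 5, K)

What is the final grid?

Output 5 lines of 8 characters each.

After op 1 paint(3,1,R):
GGGGGGGG
GGGGGGGG
GWWWWBGG
GRWWWBGG
GGGGGGGG
After op 2 paint(1,0,W):
GGGGGGGG
WGGGGGGG
GWWWWBGG
GRWWWBGG
GGGGGGGG
After op 3 paint(1,2,K):
GGGGGGGG
WGKGGGGG
GWWWWBGG
GRWWWBGG
GGGGGGGG
After op 4 paint(1,0,R):
GGGGGGGG
RGKGGGGG
GWWWWBGG
GRWWWBGG
GGGGGGGG
After op 5 fill(4,5,K) [28 cells changed]:
KKKKKKKK
RKKKKKKK
KWWWWBKK
KRWWWBKK
KKKKKKKK

Answer: KKKKKKKK
RKKKKKKK
KWWWWBKK
KRWWWBKK
KKKKKKKK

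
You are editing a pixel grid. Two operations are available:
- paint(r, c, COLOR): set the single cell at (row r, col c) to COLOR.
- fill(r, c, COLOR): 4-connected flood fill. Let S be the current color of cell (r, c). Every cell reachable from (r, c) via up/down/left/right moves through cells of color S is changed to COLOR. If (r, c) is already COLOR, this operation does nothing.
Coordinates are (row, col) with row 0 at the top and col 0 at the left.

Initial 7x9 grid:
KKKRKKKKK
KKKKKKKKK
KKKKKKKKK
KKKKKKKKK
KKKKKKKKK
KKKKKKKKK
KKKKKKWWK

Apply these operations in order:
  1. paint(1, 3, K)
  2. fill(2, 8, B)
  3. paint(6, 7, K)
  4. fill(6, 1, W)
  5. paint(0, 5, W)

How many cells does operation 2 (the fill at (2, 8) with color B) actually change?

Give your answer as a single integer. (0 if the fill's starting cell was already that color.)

Answer: 60

Derivation:
After op 1 paint(1,3,K):
KKKRKKKKK
KKKKKKKKK
KKKKKKKKK
KKKKKKKKK
KKKKKKKKK
KKKKKKKKK
KKKKKKWWK
After op 2 fill(2,8,B) [60 cells changed]:
BBBRBBBBB
BBBBBBBBB
BBBBBBBBB
BBBBBBBBB
BBBBBBBBB
BBBBBBBBB
BBBBBBWWB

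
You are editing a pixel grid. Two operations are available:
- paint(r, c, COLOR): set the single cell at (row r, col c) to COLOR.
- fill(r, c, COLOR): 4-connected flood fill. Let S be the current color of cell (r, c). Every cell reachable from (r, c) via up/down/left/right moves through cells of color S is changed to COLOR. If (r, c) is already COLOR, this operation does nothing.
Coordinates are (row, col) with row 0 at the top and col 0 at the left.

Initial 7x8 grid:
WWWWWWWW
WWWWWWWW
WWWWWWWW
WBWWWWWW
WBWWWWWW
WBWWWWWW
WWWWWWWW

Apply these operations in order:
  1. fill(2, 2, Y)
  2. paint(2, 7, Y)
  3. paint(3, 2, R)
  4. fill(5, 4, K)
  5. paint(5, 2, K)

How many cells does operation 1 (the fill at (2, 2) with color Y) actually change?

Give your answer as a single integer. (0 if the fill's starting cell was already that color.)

Answer: 53

Derivation:
After op 1 fill(2,2,Y) [53 cells changed]:
YYYYYYYY
YYYYYYYY
YYYYYYYY
YBYYYYYY
YBYYYYYY
YBYYYYYY
YYYYYYYY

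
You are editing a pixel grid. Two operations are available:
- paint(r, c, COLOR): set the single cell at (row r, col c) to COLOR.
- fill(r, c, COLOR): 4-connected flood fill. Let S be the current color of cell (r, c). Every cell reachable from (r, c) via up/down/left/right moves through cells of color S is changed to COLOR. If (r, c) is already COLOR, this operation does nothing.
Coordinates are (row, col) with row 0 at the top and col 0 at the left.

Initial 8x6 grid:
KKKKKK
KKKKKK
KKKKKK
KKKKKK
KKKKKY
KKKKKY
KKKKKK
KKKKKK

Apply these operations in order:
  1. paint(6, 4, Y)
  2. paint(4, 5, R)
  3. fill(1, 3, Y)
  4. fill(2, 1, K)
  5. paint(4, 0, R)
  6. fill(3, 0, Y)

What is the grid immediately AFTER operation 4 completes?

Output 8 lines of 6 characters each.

After op 1 paint(6,4,Y):
KKKKKK
KKKKKK
KKKKKK
KKKKKK
KKKKKY
KKKKKY
KKKKYK
KKKKKK
After op 2 paint(4,5,R):
KKKKKK
KKKKKK
KKKKKK
KKKKKK
KKKKKR
KKKKKY
KKKKYK
KKKKKK
After op 3 fill(1,3,Y) [45 cells changed]:
YYYYYY
YYYYYY
YYYYYY
YYYYYY
YYYYYR
YYYYYY
YYYYYY
YYYYYY
After op 4 fill(2,1,K) [47 cells changed]:
KKKKKK
KKKKKK
KKKKKK
KKKKKK
KKKKKR
KKKKKK
KKKKKK
KKKKKK

Answer: KKKKKK
KKKKKK
KKKKKK
KKKKKK
KKKKKR
KKKKKK
KKKKKK
KKKKKK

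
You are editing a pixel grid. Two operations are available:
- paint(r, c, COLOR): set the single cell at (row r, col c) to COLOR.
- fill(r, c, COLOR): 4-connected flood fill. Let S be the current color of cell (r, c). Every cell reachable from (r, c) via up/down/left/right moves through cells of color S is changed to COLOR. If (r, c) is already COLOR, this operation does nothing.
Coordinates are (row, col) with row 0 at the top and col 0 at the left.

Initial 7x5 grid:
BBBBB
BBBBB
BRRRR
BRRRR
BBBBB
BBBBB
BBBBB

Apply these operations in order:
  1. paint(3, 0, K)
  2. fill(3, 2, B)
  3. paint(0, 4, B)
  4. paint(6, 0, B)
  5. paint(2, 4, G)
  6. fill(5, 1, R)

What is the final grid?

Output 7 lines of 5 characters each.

After op 1 paint(3,0,K):
BBBBB
BBBBB
BRRRR
KRRRR
BBBBB
BBBBB
BBBBB
After op 2 fill(3,2,B) [8 cells changed]:
BBBBB
BBBBB
BBBBB
KBBBB
BBBBB
BBBBB
BBBBB
After op 3 paint(0,4,B):
BBBBB
BBBBB
BBBBB
KBBBB
BBBBB
BBBBB
BBBBB
After op 4 paint(6,0,B):
BBBBB
BBBBB
BBBBB
KBBBB
BBBBB
BBBBB
BBBBB
After op 5 paint(2,4,G):
BBBBB
BBBBB
BBBBG
KBBBB
BBBBB
BBBBB
BBBBB
After op 6 fill(5,1,R) [33 cells changed]:
RRRRR
RRRRR
RRRRG
KRRRR
RRRRR
RRRRR
RRRRR

Answer: RRRRR
RRRRR
RRRRG
KRRRR
RRRRR
RRRRR
RRRRR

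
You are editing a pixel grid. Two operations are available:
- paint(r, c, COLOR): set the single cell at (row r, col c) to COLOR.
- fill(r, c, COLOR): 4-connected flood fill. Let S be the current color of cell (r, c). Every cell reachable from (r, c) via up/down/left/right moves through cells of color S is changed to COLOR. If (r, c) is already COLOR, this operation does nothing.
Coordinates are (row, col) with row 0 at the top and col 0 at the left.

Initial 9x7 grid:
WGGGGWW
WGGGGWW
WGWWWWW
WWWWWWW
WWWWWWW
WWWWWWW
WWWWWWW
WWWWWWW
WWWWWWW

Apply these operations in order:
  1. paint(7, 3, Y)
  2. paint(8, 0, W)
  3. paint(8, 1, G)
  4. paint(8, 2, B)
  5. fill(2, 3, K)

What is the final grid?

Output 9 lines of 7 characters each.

After op 1 paint(7,3,Y):
WGGGGWW
WGGGGWW
WGWWWWW
WWWWWWW
WWWWWWW
WWWWWWW
WWWWWWW
WWWYWWW
WWWWWWW
After op 2 paint(8,0,W):
WGGGGWW
WGGGGWW
WGWWWWW
WWWWWWW
WWWWWWW
WWWWWWW
WWWWWWW
WWWYWWW
WWWWWWW
After op 3 paint(8,1,G):
WGGGGWW
WGGGGWW
WGWWWWW
WWWWWWW
WWWWWWW
WWWWWWW
WWWWWWW
WWWYWWW
WGWWWWW
After op 4 paint(8,2,B):
WGGGGWW
WGGGGWW
WGWWWWW
WWWWWWW
WWWWWWW
WWWWWWW
WWWWWWW
WWWYWWW
WGBWWWW
After op 5 fill(2,3,K) [51 cells changed]:
KGGGGKK
KGGGGKK
KGKKKKK
KKKKKKK
KKKKKKK
KKKKKKK
KKKKKKK
KKKYKKK
KGBKKKK

Answer: KGGGGKK
KGGGGKK
KGKKKKK
KKKKKKK
KKKKKKK
KKKKKKK
KKKKKKK
KKKYKKK
KGBKKKK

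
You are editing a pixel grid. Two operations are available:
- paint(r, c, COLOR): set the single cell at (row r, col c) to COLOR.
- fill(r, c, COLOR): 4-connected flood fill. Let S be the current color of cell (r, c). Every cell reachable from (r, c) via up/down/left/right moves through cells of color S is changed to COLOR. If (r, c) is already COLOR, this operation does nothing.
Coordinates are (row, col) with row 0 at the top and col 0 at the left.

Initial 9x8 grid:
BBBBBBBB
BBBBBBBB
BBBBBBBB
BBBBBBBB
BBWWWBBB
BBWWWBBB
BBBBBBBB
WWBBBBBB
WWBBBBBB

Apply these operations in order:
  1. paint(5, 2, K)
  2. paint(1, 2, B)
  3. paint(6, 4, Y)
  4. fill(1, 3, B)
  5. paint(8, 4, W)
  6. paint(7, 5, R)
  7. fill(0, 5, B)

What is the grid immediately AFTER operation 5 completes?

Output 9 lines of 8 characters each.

Answer: BBBBBBBB
BBBBBBBB
BBBBBBBB
BBBBBBBB
BBWWWBBB
BBKWWBBB
BBBBYBBB
WWBBBBBB
WWBBWBBB

Derivation:
After op 1 paint(5,2,K):
BBBBBBBB
BBBBBBBB
BBBBBBBB
BBBBBBBB
BBWWWBBB
BBKWWBBB
BBBBBBBB
WWBBBBBB
WWBBBBBB
After op 2 paint(1,2,B):
BBBBBBBB
BBBBBBBB
BBBBBBBB
BBBBBBBB
BBWWWBBB
BBKWWBBB
BBBBBBBB
WWBBBBBB
WWBBBBBB
After op 3 paint(6,4,Y):
BBBBBBBB
BBBBBBBB
BBBBBBBB
BBBBBBBB
BBWWWBBB
BBKWWBBB
BBBBYBBB
WWBBBBBB
WWBBBBBB
After op 4 fill(1,3,B) [0 cells changed]:
BBBBBBBB
BBBBBBBB
BBBBBBBB
BBBBBBBB
BBWWWBBB
BBKWWBBB
BBBBYBBB
WWBBBBBB
WWBBBBBB
After op 5 paint(8,4,W):
BBBBBBBB
BBBBBBBB
BBBBBBBB
BBBBBBBB
BBWWWBBB
BBKWWBBB
BBBBYBBB
WWBBBBBB
WWBBWBBB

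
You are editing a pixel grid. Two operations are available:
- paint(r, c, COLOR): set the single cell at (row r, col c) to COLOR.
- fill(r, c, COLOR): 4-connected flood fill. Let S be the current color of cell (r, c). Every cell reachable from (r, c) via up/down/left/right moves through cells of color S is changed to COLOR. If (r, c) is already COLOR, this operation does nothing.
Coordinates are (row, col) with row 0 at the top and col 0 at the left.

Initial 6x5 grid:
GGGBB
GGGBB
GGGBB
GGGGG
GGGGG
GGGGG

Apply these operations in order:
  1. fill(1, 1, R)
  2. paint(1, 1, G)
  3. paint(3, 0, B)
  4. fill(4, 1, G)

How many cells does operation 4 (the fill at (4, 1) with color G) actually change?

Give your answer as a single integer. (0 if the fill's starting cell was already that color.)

After op 1 fill(1,1,R) [24 cells changed]:
RRRBB
RRRBB
RRRBB
RRRRR
RRRRR
RRRRR
After op 2 paint(1,1,G):
RRRBB
RGRBB
RRRBB
RRRRR
RRRRR
RRRRR
After op 3 paint(3,0,B):
RRRBB
RGRBB
RRRBB
BRRRR
RRRRR
RRRRR
After op 4 fill(4,1,G) [22 cells changed]:
GGGBB
GGGBB
GGGBB
BGGGG
GGGGG
GGGGG

Answer: 22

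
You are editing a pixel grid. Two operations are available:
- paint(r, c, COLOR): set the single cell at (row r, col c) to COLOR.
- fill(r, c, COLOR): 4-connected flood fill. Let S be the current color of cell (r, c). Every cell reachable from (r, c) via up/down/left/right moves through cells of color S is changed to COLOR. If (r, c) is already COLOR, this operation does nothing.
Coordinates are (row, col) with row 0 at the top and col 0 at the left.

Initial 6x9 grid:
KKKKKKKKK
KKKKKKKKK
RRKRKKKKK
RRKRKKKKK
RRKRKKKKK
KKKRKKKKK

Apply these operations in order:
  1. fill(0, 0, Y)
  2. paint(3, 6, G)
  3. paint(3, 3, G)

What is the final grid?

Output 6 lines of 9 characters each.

Answer: YYYYYYYYY
YYYYYYYYY
RRYRYYYYY
RRYGYYGYY
RRYRYYYYY
YYYRYYYYY

Derivation:
After op 1 fill(0,0,Y) [44 cells changed]:
YYYYYYYYY
YYYYYYYYY
RRYRYYYYY
RRYRYYYYY
RRYRYYYYY
YYYRYYYYY
After op 2 paint(3,6,G):
YYYYYYYYY
YYYYYYYYY
RRYRYYYYY
RRYRYYGYY
RRYRYYYYY
YYYRYYYYY
After op 3 paint(3,3,G):
YYYYYYYYY
YYYYYYYYY
RRYRYYYYY
RRYGYYGYY
RRYRYYYYY
YYYRYYYYY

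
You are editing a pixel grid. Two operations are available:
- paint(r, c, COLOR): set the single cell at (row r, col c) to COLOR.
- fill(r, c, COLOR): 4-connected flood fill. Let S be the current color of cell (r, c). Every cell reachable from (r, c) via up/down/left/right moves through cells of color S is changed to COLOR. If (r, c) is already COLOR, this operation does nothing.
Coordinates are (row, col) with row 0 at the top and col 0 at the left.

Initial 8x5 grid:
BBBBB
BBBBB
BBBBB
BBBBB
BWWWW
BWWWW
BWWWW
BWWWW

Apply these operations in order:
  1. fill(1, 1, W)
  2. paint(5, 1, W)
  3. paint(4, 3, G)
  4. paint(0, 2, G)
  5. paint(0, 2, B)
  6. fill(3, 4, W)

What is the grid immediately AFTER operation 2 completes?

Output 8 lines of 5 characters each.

Answer: WWWWW
WWWWW
WWWWW
WWWWW
WWWWW
WWWWW
WWWWW
WWWWW

Derivation:
After op 1 fill(1,1,W) [24 cells changed]:
WWWWW
WWWWW
WWWWW
WWWWW
WWWWW
WWWWW
WWWWW
WWWWW
After op 2 paint(5,1,W):
WWWWW
WWWWW
WWWWW
WWWWW
WWWWW
WWWWW
WWWWW
WWWWW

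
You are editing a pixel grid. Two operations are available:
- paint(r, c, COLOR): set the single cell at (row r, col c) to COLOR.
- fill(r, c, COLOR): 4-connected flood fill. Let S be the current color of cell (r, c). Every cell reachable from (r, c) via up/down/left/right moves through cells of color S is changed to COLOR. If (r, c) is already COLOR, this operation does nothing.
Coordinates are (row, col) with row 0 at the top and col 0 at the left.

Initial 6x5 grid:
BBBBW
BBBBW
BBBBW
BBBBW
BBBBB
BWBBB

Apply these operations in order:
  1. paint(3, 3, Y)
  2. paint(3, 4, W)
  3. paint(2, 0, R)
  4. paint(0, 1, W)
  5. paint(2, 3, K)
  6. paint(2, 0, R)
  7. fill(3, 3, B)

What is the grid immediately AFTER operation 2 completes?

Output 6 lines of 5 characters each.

Answer: BBBBW
BBBBW
BBBBW
BBBYW
BBBBB
BWBBB

Derivation:
After op 1 paint(3,3,Y):
BBBBW
BBBBW
BBBBW
BBBYW
BBBBB
BWBBB
After op 2 paint(3,4,W):
BBBBW
BBBBW
BBBBW
BBBYW
BBBBB
BWBBB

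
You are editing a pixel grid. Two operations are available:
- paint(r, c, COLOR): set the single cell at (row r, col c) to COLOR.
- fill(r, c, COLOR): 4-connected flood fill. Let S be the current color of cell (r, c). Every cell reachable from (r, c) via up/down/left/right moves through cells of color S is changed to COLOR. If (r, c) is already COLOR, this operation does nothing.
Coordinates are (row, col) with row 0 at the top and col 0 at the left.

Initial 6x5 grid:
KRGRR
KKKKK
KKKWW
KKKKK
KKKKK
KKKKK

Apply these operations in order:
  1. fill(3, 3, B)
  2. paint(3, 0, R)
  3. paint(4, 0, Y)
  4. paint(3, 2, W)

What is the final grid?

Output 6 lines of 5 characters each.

Answer: BRGRR
BBBBB
BBBWW
RBWBB
YBBBB
BBBBB

Derivation:
After op 1 fill(3,3,B) [24 cells changed]:
BRGRR
BBBBB
BBBWW
BBBBB
BBBBB
BBBBB
After op 2 paint(3,0,R):
BRGRR
BBBBB
BBBWW
RBBBB
BBBBB
BBBBB
After op 3 paint(4,0,Y):
BRGRR
BBBBB
BBBWW
RBBBB
YBBBB
BBBBB
After op 4 paint(3,2,W):
BRGRR
BBBBB
BBBWW
RBWBB
YBBBB
BBBBB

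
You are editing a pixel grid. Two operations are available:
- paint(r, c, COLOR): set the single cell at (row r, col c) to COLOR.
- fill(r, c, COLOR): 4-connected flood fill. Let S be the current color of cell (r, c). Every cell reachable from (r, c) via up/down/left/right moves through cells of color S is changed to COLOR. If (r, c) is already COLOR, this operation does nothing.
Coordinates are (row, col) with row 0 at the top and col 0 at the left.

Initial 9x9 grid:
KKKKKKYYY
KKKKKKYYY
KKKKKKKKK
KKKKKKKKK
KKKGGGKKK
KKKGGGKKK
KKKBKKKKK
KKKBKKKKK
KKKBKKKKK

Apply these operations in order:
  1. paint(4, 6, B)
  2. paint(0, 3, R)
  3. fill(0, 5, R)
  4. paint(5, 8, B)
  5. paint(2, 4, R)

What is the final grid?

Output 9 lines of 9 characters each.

After op 1 paint(4,6,B):
KKKKKKYYY
KKKKKKYYY
KKKKKKKKK
KKKKKKKKK
KKKGGGBKK
KKKGGGKKK
KKKBKKKKK
KKKBKKKKK
KKKBKKKKK
After op 2 paint(0,3,R):
KKKRKKYYY
KKKKKKYYY
KKKKKKKKK
KKKKKKKKK
KKKGGGBKK
KKKGGGKKK
KKKBKKKKK
KKKBKKKKK
KKKBKKKKK
After op 3 fill(0,5,R) [64 cells changed]:
RRRRRRYYY
RRRRRRYYY
RRRRRRRRR
RRRRRRRRR
RRRGGGBRR
RRRGGGRRR
RRRBRRRRR
RRRBRRRRR
RRRBRRRRR
After op 4 paint(5,8,B):
RRRRRRYYY
RRRRRRYYY
RRRRRRRRR
RRRRRRRRR
RRRGGGBRR
RRRGGGRRB
RRRBRRRRR
RRRBRRRRR
RRRBRRRRR
After op 5 paint(2,4,R):
RRRRRRYYY
RRRRRRYYY
RRRRRRRRR
RRRRRRRRR
RRRGGGBRR
RRRGGGRRB
RRRBRRRRR
RRRBRRRRR
RRRBRRRRR

Answer: RRRRRRYYY
RRRRRRYYY
RRRRRRRRR
RRRRRRRRR
RRRGGGBRR
RRRGGGRRB
RRRBRRRRR
RRRBRRRRR
RRRBRRRRR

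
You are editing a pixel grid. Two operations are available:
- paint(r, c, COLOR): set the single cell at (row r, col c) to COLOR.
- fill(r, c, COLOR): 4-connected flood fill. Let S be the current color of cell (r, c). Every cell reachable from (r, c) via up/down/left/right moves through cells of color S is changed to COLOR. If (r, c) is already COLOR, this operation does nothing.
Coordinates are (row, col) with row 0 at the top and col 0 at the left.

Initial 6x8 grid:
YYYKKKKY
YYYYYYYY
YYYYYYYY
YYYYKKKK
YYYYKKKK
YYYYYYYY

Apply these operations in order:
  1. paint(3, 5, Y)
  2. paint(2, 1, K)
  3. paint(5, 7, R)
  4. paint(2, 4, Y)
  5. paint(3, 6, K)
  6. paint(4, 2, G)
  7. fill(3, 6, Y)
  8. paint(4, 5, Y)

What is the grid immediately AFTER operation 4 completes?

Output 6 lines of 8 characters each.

Answer: YYYKKKKY
YYYYYYYY
YKYYYYYY
YYYYKYKK
YYYYKKKK
YYYYYYYR

Derivation:
After op 1 paint(3,5,Y):
YYYKKKKY
YYYYYYYY
YYYYYYYY
YYYYKYKK
YYYYKKKK
YYYYYYYY
After op 2 paint(2,1,K):
YYYKKKKY
YYYYYYYY
YKYYYYYY
YYYYKYKK
YYYYKKKK
YYYYYYYY
After op 3 paint(5,7,R):
YYYKKKKY
YYYYYYYY
YKYYYYYY
YYYYKYKK
YYYYKKKK
YYYYYYYR
After op 4 paint(2,4,Y):
YYYKKKKY
YYYYYYYY
YKYYYYYY
YYYYKYKK
YYYYKKKK
YYYYYYYR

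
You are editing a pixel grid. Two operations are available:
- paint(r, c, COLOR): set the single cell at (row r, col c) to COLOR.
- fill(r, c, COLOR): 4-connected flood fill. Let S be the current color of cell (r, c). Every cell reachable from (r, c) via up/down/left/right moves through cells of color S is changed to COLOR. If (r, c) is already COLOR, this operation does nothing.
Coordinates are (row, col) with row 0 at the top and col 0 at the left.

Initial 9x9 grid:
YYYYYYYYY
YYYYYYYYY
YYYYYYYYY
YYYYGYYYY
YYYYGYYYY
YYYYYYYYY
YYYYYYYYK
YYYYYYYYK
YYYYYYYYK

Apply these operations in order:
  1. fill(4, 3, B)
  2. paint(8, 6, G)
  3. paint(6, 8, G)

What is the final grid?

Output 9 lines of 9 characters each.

After op 1 fill(4,3,B) [76 cells changed]:
BBBBBBBBB
BBBBBBBBB
BBBBBBBBB
BBBBGBBBB
BBBBGBBBB
BBBBBBBBB
BBBBBBBBK
BBBBBBBBK
BBBBBBBBK
After op 2 paint(8,6,G):
BBBBBBBBB
BBBBBBBBB
BBBBBBBBB
BBBBGBBBB
BBBBGBBBB
BBBBBBBBB
BBBBBBBBK
BBBBBBBBK
BBBBBBGBK
After op 3 paint(6,8,G):
BBBBBBBBB
BBBBBBBBB
BBBBBBBBB
BBBBGBBBB
BBBBGBBBB
BBBBBBBBB
BBBBBBBBG
BBBBBBBBK
BBBBBBGBK

Answer: BBBBBBBBB
BBBBBBBBB
BBBBBBBBB
BBBBGBBBB
BBBBGBBBB
BBBBBBBBB
BBBBBBBBG
BBBBBBBBK
BBBBBBGBK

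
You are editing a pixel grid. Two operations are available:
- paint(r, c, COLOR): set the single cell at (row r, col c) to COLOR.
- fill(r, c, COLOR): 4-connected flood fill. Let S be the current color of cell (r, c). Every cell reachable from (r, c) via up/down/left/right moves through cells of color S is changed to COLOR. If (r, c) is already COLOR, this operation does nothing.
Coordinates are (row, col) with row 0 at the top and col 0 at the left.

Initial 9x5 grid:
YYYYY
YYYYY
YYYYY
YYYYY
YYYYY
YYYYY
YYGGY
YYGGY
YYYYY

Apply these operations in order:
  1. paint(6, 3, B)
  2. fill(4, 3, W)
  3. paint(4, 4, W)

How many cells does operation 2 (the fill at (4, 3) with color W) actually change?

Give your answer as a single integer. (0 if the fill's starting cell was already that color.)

Answer: 41

Derivation:
After op 1 paint(6,3,B):
YYYYY
YYYYY
YYYYY
YYYYY
YYYYY
YYYYY
YYGBY
YYGGY
YYYYY
After op 2 fill(4,3,W) [41 cells changed]:
WWWWW
WWWWW
WWWWW
WWWWW
WWWWW
WWWWW
WWGBW
WWGGW
WWWWW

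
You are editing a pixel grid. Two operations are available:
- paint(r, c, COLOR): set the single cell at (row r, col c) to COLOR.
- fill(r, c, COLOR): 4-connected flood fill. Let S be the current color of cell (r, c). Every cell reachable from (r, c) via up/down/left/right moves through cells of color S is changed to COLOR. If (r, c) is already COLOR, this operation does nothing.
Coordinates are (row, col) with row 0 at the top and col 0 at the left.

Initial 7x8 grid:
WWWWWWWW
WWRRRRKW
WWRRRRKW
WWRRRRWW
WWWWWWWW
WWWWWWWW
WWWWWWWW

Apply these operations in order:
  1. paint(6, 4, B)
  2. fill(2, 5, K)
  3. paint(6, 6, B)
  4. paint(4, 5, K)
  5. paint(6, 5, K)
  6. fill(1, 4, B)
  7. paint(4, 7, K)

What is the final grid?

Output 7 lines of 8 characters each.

After op 1 paint(6,4,B):
WWWWWWWW
WWRRRRKW
WWRRRRKW
WWRRRRWW
WWWWWWWW
WWWWWWWW
WWWWBWWW
After op 2 fill(2,5,K) [12 cells changed]:
WWWWWWWW
WWKKKKKW
WWKKKKKW
WWKKKKWW
WWWWWWWW
WWWWWWWW
WWWWBWWW
After op 3 paint(6,6,B):
WWWWWWWW
WWKKKKKW
WWKKKKKW
WWKKKKWW
WWWWWWWW
WWWWWWWW
WWWWBWBW
After op 4 paint(4,5,K):
WWWWWWWW
WWKKKKKW
WWKKKKKW
WWKKKKWW
WWWWWKWW
WWWWWWWW
WWWWBWBW
After op 5 paint(6,5,K):
WWWWWWWW
WWKKKKKW
WWKKKKKW
WWKKKKWW
WWWWWKWW
WWWWWWWW
WWWWBKBW
After op 6 fill(1,4,B) [15 cells changed]:
WWWWWWWW
WWBBBBBW
WWBBBBBW
WWBBBBWW
WWWWWBWW
WWWWWWWW
WWWWBKBW
After op 7 paint(4,7,K):
WWWWWWWW
WWBBBBBW
WWBBBBBW
WWBBBBWW
WWWWWBWK
WWWWWWWW
WWWWBKBW

Answer: WWWWWWWW
WWBBBBBW
WWBBBBBW
WWBBBBWW
WWWWWBWK
WWWWWWWW
WWWWBKBW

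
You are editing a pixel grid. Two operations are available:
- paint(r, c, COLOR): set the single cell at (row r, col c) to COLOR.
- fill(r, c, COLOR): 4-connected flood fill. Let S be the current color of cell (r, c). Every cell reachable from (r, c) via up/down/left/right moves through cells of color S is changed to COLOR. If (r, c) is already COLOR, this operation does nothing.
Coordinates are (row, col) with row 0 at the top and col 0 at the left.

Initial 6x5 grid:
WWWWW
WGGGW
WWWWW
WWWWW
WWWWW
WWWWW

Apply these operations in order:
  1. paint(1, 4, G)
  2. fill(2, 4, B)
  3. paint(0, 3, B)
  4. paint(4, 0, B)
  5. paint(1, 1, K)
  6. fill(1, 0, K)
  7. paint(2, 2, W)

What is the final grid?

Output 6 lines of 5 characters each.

Answer: KKKKK
KKGGG
KKWKK
KKKKK
KKKKK
KKKKK

Derivation:
After op 1 paint(1,4,G):
WWWWW
WGGGG
WWWWW
WWWWW
WWWWW
WWWWW
After op 2 fill(2,4,B) [26 cells changed]:
BBBBB
BGGGG
BBBBB
BBBBB
BBBBB
BBBBB
After op 3 paint(0,3,B):
BBBBB
BGGGG
BBBBB
BBBBB
BBBBB
BBBBB
After op 4 paint(4,0,B):
BBBBB
BGGGG
BBBBB
BBBBB
BBBBB
BBBBB
After op 5 paint(1,1,K):
BBBBB
BKGGG
BBBBB
BBBBB
BBBBB
BBBBB
After op 6 fill(1,0,K) [26 cells changed]:
KKKKK
KKGGG
KKKKK
KKKKK
KKKKK
KKKKK
After op 7 paint(2,2,W):
KKKKK
KKGGG
KKWKK
KKKKK
KKKKK
KKKKK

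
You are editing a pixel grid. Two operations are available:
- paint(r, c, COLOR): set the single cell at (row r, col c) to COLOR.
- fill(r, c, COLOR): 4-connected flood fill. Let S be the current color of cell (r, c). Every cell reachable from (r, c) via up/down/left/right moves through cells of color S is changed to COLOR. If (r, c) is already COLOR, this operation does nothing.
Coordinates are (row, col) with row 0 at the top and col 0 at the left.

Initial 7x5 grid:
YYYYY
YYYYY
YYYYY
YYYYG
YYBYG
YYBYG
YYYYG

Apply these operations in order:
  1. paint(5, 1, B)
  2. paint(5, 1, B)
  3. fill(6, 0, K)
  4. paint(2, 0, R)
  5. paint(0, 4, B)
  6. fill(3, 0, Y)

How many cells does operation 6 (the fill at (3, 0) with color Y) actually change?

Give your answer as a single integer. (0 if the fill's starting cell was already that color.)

Answer: 26

Derivation:
After op 1 paint(5,1,B):
YYYYY
YYYYY
YYYYY
YYYYG
YYBYG
YBBYG
YYYYG
After op 2 paint(5,1,B):
YYYYY
YYYYY
YYYYY
YYYYG
YYBYG
YBBYG
YYYYG
After op 3 fill(6,0,K) [28 cells changed]:
KKKKK
KKKKK
KKKKK
KKKKG
KKBKG
KBBKG
KKKKG
After op 4 paint(2,0,R):
KKKKK
KKKKK
RKKKK
KKKKG
KKBKG
KBBKG
KKKKG
After op 5 paint(0,4,B):
KKKKB
KKKKK
RKKKK
KKKKG
KKBKG
KBBKG
KKKKG
After op 6 fill(3,0,Y) [26 cells changed]:
YYYYB
YYYYY
RYYYY
YYYYG
YYBYG
YBBYG
YYYYG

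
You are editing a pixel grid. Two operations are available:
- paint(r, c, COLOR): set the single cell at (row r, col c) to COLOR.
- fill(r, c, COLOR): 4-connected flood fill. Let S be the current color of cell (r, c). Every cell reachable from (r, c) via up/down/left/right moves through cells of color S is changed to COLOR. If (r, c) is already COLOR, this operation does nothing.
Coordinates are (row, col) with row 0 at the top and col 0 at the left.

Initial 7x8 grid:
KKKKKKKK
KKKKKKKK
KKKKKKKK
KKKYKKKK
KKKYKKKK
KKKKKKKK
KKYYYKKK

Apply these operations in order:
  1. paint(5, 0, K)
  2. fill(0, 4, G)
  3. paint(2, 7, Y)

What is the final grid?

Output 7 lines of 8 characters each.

Answer: GGGGGGGG
GGGGGGGG
GGGGGGGY
GGGYGGGG
GGGYGGGG
GGGGGGGG
GGYYYGGG

Derivation:
After op 1 paint(5,0,K):
KKKKKKKK
KKKKKKKK
KKKKKKKK
KKKYKKKK
KKKYKKKK
KKKKKKKK
KKYYYKKK
After op 2 fill(0,4,G) [51 cells changed]:
GGGGGGGG
GGGGGGGG
GGGGGGGG
GGGYGGGG
GGGYGGGG
GGGGGGGG
GGYYYGGG
After op 3 paint(2,7,Y):
GGGGGGGG
GGGGGGGG
GGGGGGGY
GGGYGGGG
GGGYGGGG
GGGGGGGG
GGYYYGGG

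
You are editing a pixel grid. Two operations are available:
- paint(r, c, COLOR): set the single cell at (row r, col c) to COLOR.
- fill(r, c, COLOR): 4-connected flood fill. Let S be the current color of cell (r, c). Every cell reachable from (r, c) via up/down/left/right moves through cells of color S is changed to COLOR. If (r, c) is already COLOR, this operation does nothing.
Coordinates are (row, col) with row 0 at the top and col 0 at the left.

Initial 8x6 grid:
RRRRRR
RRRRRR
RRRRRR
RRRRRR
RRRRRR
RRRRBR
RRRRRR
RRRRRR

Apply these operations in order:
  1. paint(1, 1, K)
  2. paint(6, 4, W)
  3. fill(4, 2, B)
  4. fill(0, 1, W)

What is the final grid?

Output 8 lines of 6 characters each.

After op 1 paint(1,1,K):
RRRRRR
RKRRRR
RRRRRR
RRRRRR
RRRRRR
RRRRBR
RRRRRR
RRRRRR
After op 2 paint(6,4,W):
RRRRRR
RKRRRR
RRRRRR
RRRRRR
RRRRRR
RRRRBR
RRRRWR
RRRRRR
After op 3 fill(4,2,B) [45 cells changed]:
BBBBBB
BKBBBB
BBBBBB
BBBBBB
BBBBBB
BBBBBB
BBBBWB
BBBBBB
After op 4 fill(0,1,W) [46 cells changed]:
WWWWWW
WKWWWW
WWWWWW
WWWWWW
WWWWWW
WWWWWW
WWWWWW
WWWWWW

Answer: WWWWWW
WKWWWW
WWWWWW
WWWWWW
WWWWWW
WWWWWW
WWWWWW
WWWWWW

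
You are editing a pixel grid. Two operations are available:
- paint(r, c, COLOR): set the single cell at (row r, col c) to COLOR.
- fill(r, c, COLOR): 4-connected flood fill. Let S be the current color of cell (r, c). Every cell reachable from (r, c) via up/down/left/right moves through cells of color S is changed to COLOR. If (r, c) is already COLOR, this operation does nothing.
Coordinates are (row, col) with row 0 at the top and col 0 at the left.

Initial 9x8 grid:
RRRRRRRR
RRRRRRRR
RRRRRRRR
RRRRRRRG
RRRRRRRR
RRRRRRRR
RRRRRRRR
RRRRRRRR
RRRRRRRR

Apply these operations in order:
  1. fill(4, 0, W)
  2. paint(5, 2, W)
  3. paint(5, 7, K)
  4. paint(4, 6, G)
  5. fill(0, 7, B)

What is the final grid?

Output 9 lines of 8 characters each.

After op 1 fill(4,0,W) [71 cells changed]:
WWWWWWWW
WWWWWWWW
WWWWWWWW
WWWWWWWG
WWWWWWWW
WWWWWWWW
WWWWWWWW
WWWWWWWW
WWWWWWWW
After op 2 paint(5,2,W):
WWWWWWWW
WWWWWWWW
WWWWWWWW
WWWWWWWG
WWWWWWWW
WWWWWWWW
WWWWWWWW
WWWWWWWW
WWWWWWWW
After op 3 paint(5,7,K):
WWWWWWWW
WWWWWWWW
WWWWWWWW
WWWWWWWG
WWWWWWWW
WWWWWWWK
WWWWWWWW
WWWWWWWW
WWWWWWWW
After op 4 paint(4,6,G):
WWWWWWWW
WWWWWWWW
WWWWWWWW
WWWWWWWG
WWWWWWGW
WWWWWWWK
WWWWWWWW
WWWWWWWW
WWWWWWWW
After op 5 fill(0,7,B) [68 cells changed]:
BBBBBBBB
BBBBBBBB
BBBBBBBB
BBBBBBBG
BBBBBBGW
BBBBBBBK
BBBBBBBB
BBBBBBBB
BBBBBBBB

Answer: BBBBBBBB
BBBBBBBB
BBBBBBBB
BBBBBBBG
BBBBBBGW
BBBBBBBK
BBBBBBBB
BBBBBBBB
BBBBBBBB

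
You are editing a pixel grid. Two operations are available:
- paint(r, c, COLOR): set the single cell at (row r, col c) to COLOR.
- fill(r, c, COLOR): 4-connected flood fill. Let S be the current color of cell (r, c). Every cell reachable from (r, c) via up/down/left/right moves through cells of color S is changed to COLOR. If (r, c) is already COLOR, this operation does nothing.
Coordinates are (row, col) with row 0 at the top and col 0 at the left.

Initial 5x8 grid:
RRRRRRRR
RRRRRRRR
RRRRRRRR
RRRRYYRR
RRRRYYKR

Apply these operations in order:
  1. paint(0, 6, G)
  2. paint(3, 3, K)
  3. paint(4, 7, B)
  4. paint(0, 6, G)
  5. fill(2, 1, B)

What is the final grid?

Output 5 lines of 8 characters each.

Answer: BBBBBBGB
BBBBBBBB
BBBBBBBB
BBBKYYBB
BBBBYYKB

Derivation:
After op 1 paint(0,6,G):
RRRRRRGR
RRRRRRRR
RRRRRRRR
RRRRYYRR
RRRRYYKR
After op 2 paint(3,3,K):
RRRRRRGR
RRRRRRRR
RRRRRRRR
RRRKYYRR
RRRRYYKR
After op 3 paint(4,7,B):
RRRRRRGR
RRRRRRRR
RRRRRRRR
RRRKYYRR
RRRRYYKB
After op 4 paint(0,6,G):
RRRRRRGR
RRRRRRRR
RRRRRRRR
RRRKYYRR
RRRRYYKB
After op 5 fill(2,1,B) [32 cells changed]:
BBBBBBGB
BBBBBBBB
BBBBBBBB
BBBKYYBB
BBBBYYKB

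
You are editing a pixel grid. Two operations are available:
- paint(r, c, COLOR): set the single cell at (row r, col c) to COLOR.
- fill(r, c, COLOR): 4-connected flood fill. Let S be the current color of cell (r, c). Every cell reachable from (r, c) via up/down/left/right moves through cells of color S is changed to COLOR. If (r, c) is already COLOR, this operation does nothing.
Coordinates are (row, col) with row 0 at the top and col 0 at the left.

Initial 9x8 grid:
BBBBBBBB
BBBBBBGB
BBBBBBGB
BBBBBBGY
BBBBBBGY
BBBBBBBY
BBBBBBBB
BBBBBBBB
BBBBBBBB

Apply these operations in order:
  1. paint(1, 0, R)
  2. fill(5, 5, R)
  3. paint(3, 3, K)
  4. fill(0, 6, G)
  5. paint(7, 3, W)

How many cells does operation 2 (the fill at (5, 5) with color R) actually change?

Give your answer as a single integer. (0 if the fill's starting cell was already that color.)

Answer: 64

Derivation:
After op 1 paint(1,0,R):
BBBBBBBB
RBBBBBGB
BBBBBBGB
BBBBBBGY
BBBBBBGY
BBBBBBBY
BBBBBBBB
BBBBBBBB
BBBBBBBB
After op 2 fill(5,5,R) [64 cells changed]:
RRRRRRRR
RRRRRRGR
RRRRRRGR
RRRRRRGY
RRRRRRGY
RRRRRRRY
RRRRRRRR
RRRRRRRR
RRRRRRRR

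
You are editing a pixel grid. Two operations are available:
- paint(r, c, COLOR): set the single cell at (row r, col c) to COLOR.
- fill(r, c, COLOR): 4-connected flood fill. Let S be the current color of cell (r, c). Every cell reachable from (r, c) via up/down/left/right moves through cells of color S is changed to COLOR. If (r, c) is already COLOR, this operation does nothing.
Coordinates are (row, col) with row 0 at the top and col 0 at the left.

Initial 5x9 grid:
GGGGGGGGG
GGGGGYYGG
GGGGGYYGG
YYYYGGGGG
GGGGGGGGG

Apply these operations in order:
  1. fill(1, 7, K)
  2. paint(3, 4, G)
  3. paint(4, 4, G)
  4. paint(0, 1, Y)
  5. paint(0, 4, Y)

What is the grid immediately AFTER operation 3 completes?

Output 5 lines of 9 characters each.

After op 1 fill(1,7,K) [37 cells changed]:
KKKKKKKKK
KKKKKYYKK
KKKKKYYKK
YYYYKKKKK
KKKKKKKKK
After op 2 paint(3,4,G):
KKKKKKKKK
KKKKKYYKK
KKKKKYYKK
YYYYGKKKK
KKKKKKKKK
After op 3 paint(4,4,G):
KKKKKKKKK
KKKKKYYKK
KKKKKYYKK
YYYYGKKKK
KKKKGKKKK

Answer: KKKKKKKKK
KKKKKYYKK
KKKKKYYKK
YYYYGKKKK
KKKKGKKKK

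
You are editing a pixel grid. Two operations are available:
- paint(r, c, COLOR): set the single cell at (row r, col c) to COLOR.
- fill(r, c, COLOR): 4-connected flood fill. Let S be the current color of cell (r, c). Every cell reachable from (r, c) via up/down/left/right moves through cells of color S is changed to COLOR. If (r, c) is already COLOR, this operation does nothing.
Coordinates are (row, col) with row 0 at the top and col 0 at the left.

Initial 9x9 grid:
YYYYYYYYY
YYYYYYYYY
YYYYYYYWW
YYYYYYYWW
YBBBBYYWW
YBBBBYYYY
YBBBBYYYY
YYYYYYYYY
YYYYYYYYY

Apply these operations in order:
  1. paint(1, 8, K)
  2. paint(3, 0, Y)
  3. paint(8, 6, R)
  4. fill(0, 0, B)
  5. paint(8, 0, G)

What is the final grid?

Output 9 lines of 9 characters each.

After op 1 paint(1,8,K):
YYYYYYYYY
YYYYYYYYK
YYYYYYYWW
YYYYYYYWW
YBBBBYYWW
YBBBBYYYY
YBBBBYYYY
YYYYYYYYY
YYYYYYYYY
After op 2 paint(3,0,Y):
YYYYYYYYY
YYYYYYYYK
YYYYYYYWW
YYYYYYYWW
YBBBBYYWW
YBBBBYYYY
YBBBBYYYY
YYYYYYYYY
YYYYYYYYY
After op 3 paint(8,6,R):
YYYYYYYYY
YYYYYYYYK
YYYYYYYWW
YYYYYYYWW
YBBBBYYWW
YBBBBYYYY
YBBBBYYYY
YYYYYYYYY
YYYYYYRYY
After op 4 fill(0,0,B) [61 cells changed]:
BBBBBBBBB
BBBBBBBBK
BBBBBBBWW
BBBBBBBWW
BBBBBBBWW
BBBBBBBBB
BBBBBBBBB
BBBBBBBBB
BBBBBBRBB
After op 5 paint(8,0,G):
BBBBBBBBB
BBBBBBBBK
BBBBBBBWW
BBBBBBBWW
BBBBBBBWW
BBBBBBBBB
BBBBBBBBB
BBBBBBBBB
GBBBBBRBB

Answer: BBBBBBBBB
BBBBBBBBK
BBBBBBBWW
BBBBBBBWW
BBBBBBBWW
BBBBBBBBB
BBBBBBBBB
BBBBBBBBB
GBBBBBRBB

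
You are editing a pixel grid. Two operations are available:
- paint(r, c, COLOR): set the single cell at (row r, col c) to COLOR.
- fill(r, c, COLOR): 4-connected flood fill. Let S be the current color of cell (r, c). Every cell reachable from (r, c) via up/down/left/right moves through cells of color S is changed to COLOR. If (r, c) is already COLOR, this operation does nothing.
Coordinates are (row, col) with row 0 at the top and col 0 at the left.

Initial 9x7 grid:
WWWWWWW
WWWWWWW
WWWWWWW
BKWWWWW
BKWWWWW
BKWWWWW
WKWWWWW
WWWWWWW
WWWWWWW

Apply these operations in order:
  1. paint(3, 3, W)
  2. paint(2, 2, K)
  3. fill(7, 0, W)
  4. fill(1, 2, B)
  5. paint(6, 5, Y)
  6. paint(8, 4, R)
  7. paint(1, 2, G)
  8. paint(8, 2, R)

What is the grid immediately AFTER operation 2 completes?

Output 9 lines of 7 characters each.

After op 1 paint(3,3,W):
WWWWWWW
WWWWWWW
WWWWWWW
BKWWWWW
BKWWWWW
BKWWWWW
WKWWWWW
WWWWWWW
WWWWWWW
After op 2 paint(2,2,K):
WWWWWWW
WWWWWWW
WWKWWWW
BKWWWWW
BKWWWWW
BKWWWWW
WKWWWWW
WWWWWWW
WWWWWWW

Answer: WWWWWWW
WWWWWWW
WWKWWWW
BKWWWWW
BKWWWWW
BKWWWWW
WKWWWWW
WWWWWWW
WWWWWWW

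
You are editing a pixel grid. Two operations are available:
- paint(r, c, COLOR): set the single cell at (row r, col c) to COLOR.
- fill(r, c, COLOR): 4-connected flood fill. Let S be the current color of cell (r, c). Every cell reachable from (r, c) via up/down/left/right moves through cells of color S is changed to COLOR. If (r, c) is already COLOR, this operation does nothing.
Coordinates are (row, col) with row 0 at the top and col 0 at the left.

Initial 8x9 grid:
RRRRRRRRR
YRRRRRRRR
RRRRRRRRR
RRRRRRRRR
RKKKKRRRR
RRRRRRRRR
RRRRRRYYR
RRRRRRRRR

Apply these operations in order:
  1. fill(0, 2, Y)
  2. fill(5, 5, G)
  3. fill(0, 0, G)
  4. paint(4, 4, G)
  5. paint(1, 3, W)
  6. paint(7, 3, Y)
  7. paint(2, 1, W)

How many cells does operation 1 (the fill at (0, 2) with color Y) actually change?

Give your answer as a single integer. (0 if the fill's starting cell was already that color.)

After op 1 fill(0,2,Y) [65 cells changed]:
YYYYYYYYY
YYYYYYYYY
YYYYYYYYY
YYYYYYYYY
YKKKKYYYY
YYYYYYYYY
YYYYYYYYY
YYYYYYYYY

Answer: 65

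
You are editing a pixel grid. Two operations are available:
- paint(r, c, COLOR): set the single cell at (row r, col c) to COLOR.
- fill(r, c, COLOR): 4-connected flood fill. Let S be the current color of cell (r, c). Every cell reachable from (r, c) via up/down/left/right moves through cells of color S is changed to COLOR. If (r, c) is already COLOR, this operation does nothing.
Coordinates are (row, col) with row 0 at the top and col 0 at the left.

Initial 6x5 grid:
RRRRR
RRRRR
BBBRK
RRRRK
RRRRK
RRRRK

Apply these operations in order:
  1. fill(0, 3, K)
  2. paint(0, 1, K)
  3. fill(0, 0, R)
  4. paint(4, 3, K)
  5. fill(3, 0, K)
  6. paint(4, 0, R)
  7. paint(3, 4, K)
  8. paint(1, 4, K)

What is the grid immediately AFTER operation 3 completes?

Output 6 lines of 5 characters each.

After op 1 fill(0,3,K) [23 cells changed]:
KKKKK
KKKKK
BBBKK
KKKKK
KKKKK
KKKKK
After op 2 paint(0,1,K):
KKKKK
KKKKK
BBBKK
KKKKK
KKKKK
KKKKK
After op 3 fill(0,0,R) [27 cells changed]:
RRRRR
RRRRR
BBBRR
RRRRR
RRRRR
RRRRR

Answer: RRRRR
RRRRR
BBBRR
RRRRR
RRRRR
RRRRR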